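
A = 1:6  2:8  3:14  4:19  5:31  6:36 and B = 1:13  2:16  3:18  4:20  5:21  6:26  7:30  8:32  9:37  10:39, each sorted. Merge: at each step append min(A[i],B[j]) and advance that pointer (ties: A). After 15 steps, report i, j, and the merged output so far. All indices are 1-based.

[i=1,j=1] A[i]=6<=B[j]=13 take 6 → i++
[i=2,j=1] A[i]=8<=B[j]=13 take 8 → i++
[i=3,j=1] A[i]=14>B[j]=13 take 13 → j++
[i=3,j=2] A[i]=14<=B[j]=16 take 14 → i++
[i=4,j=2] A[i]=19>B[j]=16 take 16 → j++
[i=4,j=3] A[i]=19>B[j]=18 take 18 → j++
[i=4,j=4] A[i]=19<=B[j]=20 take 19 → i++
[i=5,j=4] A[i]=31>B[j]=20 take 20 → j++
[i=5,j=5] A[i]=31>B[j]=21 take 21 → j++
[i=5,j=6] A[i]=31>B[j]=26 take 26 → j++
[i=5,j=7] A[i]=31>B[j]=30 take 30 → j++
[i=5,j=8] A[i]=31<=B[j]=32 take 31 → i++
[i=6,j=8] A[i]=36>B[j]=32 take 32 → j++
[i=6,j=9] A[i]=36<=B[j]=37 take 36 → i++
[i=7,j=9] A done, take B[j]=37 → j++

i=7, j=10, merged so far=[6, 8, 13, 14, 16, 18, 19, 20, 21, 26, 30, 31, 32, 36, 37]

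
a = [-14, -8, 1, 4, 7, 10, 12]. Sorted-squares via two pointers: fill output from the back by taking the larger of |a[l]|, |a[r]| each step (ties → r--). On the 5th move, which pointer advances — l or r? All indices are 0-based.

l=0 r=6: |-14|>|12| out[6]=196, l++
l=1 r=6: |-8|<=|12| out[5]=144, r--
l=1 r=5: |-8|<=|10| out[4]=100, r--
l=1 r=4: |-8|>|7| out[3]=64, l++
l=2 r=4: |1|<=|7| out[2]=49, r--

r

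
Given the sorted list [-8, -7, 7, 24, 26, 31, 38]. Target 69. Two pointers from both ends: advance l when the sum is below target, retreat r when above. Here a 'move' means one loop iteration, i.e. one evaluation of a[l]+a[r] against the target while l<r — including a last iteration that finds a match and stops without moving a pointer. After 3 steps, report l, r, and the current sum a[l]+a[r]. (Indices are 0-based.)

l=3, r=6, sum=62

[0,6] -8+38=30 <69 → l++
[1,6] -7+38=31 <69 → l++
[2,6] 7+38=45 <69 → l++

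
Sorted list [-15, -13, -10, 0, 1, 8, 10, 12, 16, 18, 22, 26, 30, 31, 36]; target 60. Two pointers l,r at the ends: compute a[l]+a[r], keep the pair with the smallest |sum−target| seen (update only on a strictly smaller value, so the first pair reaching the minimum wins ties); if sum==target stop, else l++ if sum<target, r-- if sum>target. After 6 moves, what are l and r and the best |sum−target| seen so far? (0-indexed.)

l=0 r=14: -15+36=21 d=39 *, l++
l=1 r=14: -13+36=23 d=37 *, l++
l=2 r=14: -10+36=26 d=34 *, l++
l=3 r=14: 0+36=36 d=24 *, l++
l=4 r=14: 1+36=37 d=23 *, l++
l=5 r=14: 8+36=44 d=16 *, l++

l=6, r=14, best |Δ|=16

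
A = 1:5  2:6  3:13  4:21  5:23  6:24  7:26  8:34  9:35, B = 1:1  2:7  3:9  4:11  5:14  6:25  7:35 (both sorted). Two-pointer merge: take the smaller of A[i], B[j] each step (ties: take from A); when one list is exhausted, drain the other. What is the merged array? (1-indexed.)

[1, 5, 6, 7, 9, 11, 13, 14, 21, 23, 24, 25, 26, 34, 35, 35]

[i=1,j=1] A[i]=5>B[j]=1 take 1 → j++
[i=1,j=2] A[i]=5<=B[j]=7 take 5 → i++
[i=2,j=2] A[i]=6<=B[j]=7 take 6 → i++
[i=3,j=2] A[i]=13>B[j]=7 take 7 → j++
[i=3,j=3] A[i]=13>B[j]=9 take 9 → j++
[i=3,j=4] A[i]=13>B[j]=11 take 11 → j++
[i=3,j=5] A[i]=13<=B[j]=14 take 13 → i++
[i=4,j=5] A[i]=21>B[j]=14 take 14 → j++
[i=4,j=6] A[i]=21<=B[j]=25 take 21 → i++
[i=5,j=6] A[i]=23<=B[j]=25 take 23 → i++
[i=6,j=6] A[i]=24<=B[j]=25 take 24 → i++
[i=7,j=6] A[i]=26>B[j]=25 take 25 → j++
[i=7,j=7] A[i]=26<=B[j]=35 take 26 → i++
[i=8,j=7] A[i]=34<=B[j]=35 take 34 → i++
[i=9,j=7] A[i]=35<=B[j]=35 take 35 → i++
[i=10,j=7] A done, take B[j]=35 → j++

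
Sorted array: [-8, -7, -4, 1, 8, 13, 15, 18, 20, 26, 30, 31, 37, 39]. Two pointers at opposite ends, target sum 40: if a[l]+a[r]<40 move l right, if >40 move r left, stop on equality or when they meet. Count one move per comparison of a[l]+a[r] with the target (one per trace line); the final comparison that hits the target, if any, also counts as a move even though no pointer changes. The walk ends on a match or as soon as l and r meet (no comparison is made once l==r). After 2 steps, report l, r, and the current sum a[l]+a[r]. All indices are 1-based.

l=3, r=14, sum=35

[1,14] -8+39=31 <40 → l++
[2,14] -7+39=32 <40 → l++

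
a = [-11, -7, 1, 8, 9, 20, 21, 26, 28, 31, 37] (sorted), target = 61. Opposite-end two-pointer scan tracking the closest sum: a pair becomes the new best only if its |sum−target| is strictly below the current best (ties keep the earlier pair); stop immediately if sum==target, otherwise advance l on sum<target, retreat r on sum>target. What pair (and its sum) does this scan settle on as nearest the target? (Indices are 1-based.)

l=1 r=11: -11+37=26 d=35 *, l++
l=2 r=11: -7+37=30 d=31 *, l++
l=3 r=11: 1+37=38 d=23 *, l++
l=4 r=11: 8+37=45 d=16 *, l++
l=5 r=11: 9+37=46 d=15 *, l++
l=6 r=11: 20+37=57 d=4 *, l++
l=7 r=11: 21+37=58 d=3 *, l++
l=8 r=11: 26+37=63 d=2 *, r--
l=8 r=10: 26+31=57 d=4, l++
l=9 r=10: 28+31=59 d=2, l++

pair (26, 37) with sum 63 (|Δ|=2)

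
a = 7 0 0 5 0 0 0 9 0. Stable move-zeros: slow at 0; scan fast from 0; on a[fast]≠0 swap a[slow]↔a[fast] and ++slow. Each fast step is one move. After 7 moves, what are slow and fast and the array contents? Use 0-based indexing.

slow=2, fast=7, a=[7, 5, 0, 0, 0, 0, 0, 9, 0]

slow=0 fast=0: a[fast]=7≠0 swap→a[0]=7, slow++,fast++
slow=1 fast=1: a[fast]=0, fast++
slow=1 fast=2: a[fast]=0, fast++
slow=1 fast=3: a[fast]=5≠0 swap→a[1]=5, slow++,fast++
slow=2 fast=4: a[fast]=0, fast++
slow=2 fast=5: a[fast]=0, fast++
slow=2 fast=6: a[fast]=0, fast++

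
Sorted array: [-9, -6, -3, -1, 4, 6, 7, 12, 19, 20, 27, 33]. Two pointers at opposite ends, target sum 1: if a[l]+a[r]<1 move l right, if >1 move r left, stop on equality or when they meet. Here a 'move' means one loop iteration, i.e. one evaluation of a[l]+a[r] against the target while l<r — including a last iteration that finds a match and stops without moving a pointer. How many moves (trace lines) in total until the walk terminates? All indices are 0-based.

7 moves

l=0 r=11: -9+33=24 >1, r--
l=0 r=10: -9+27=18 >1, r--
l=0 r=9: -9+20=11 >1, r--
l=0 r=8: -9+19=10 >1, r--
l=0 r=7: -9+12=3 >1, r--
l=0 r=6: -9+7=-2 <1, l++
l=1 r=6: -6+7=1, found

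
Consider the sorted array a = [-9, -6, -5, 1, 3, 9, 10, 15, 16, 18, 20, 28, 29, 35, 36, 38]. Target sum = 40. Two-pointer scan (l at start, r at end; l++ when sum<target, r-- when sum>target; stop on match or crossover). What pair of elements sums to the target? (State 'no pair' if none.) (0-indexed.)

no pair

l=0 r=15: -9+38=29 <40, l++
l=1 r=15: -6+38=32 <40, l++
l=2 r=15: -5+38=33 <40, l++
l=3 r=15: 1+38=39 <40, l++
l=4 r=15: 3+38=41 >40, r--
l=4 r=14: 3+36=39 <40, l++
l=5 r=14: 9+36=45 >40, r--
l=5 r=13: 9+35=44 >40, r--
l=5 r=12: 9+29=38 <40, l++
l=6 r=12: 10+29=39 <40, l++
l=7 r=12: 15+29=44 >40, r--
l=7 r=11: 15+28=43 >40, r--
l=7 r=10: 15+20=35 <40, l++
l=8 r=10: 16+20=36 <40, l++
l=9 r=10: 18+20=38 <40, l++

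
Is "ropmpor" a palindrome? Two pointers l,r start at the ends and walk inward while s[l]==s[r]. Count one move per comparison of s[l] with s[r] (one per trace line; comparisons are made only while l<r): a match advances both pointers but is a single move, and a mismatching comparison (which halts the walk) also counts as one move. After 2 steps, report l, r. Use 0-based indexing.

l=2, r=4

[0,6] 'r'=='r' → l++,r--
[1,5] 'o'=='o' → l++,r--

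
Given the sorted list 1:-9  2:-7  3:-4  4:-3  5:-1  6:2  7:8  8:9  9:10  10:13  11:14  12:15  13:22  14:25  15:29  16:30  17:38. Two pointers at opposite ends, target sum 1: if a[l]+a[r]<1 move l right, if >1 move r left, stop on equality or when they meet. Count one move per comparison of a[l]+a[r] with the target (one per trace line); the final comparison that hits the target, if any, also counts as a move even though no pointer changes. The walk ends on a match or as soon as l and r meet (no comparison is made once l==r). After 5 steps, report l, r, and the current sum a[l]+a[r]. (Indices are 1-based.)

[1,17] -9+38=29 >1 → r--
[1,16] -9+30=21 >1 → r--
[1,15] -9+29=20 >1 → r--
[1,14] -9+25=16 >1 → r--
[1,13] -9+22=13 >1 → r--

l=1, r=12, sum=6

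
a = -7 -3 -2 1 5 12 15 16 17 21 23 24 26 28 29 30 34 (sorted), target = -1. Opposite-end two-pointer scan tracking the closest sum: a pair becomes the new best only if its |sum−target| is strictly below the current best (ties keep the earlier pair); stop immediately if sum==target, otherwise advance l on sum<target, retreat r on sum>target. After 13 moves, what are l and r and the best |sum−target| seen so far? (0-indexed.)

l=1, r=4, best |Δ|=1

l=0 r=16: -7+34=27 d=28 *, r--
l=0 r=15: -7+30=23 d=24 *, r--
l=0 r=14: -7+29=22 d=23 *, r--
l=0 r=13: -7+28=21 d=22 *, r--
l=0 r=12: -7+26=19 d=20 *, r--
l=0 r=11: -7+24=17 d=18 *, r--
l=0 r=10: -7+23=16 d=17 *, r--
l=0 r=9: -7+21=14 d=15 *, r--
l=0 r=8: -7+17=10 d=11 *, r--
l=0 r=7: -7+16=9 d=10 *, r--
l=0 r=6: -7+15=8 d=9 *, r--
l=0 r=5: -7+12=5 d=6 *, r--
l=0 r=4: -7+5=-2 d=1 *, l++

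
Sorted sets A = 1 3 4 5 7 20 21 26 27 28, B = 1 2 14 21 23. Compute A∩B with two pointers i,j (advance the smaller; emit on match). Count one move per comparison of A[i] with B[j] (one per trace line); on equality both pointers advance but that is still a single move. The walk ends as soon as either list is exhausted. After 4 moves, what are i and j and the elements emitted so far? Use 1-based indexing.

i=4, j=3, emitted=[1]

[i=1,j=1] 1==1 emit → i++,j++
[i=2,j=2] 3>2 → j++
[i=2,j=3] 3<14 → i++
[i=3,j=3] 4<14 → i++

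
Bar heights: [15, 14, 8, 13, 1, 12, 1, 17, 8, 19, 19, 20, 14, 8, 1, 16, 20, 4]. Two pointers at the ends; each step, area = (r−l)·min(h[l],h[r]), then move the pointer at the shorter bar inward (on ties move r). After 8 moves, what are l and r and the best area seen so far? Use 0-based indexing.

l=0 r=17: min(15,4)*17=68 best=68 *, r--
l=0 r=16: min(15,20)*16=240 best=240 *, l++
l=1 r=16: min(14,20)*15=210 best=240, l++
l=2 r=16: min(8,20)*14=112 best=240, l++
l=3 r=16: min(13,20)*13=169 best=240, l++
l=4 r=16: min(1,20)*12=12 best=240, l++
l=5 r=16: min(12,20)*11=132 best=240, l++
l=6 r=16: min(1,20)*10=10 best=240, l++

l=7, r=16, best area=240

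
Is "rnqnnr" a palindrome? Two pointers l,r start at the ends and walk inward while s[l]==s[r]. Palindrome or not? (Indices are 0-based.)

not a palindrome (mismatch at 2,3)

l=0 r=5: 'r'=='r', l++,r--
l=1 r=4: 'n'=='n', l++,r--
l=2 r=3: 'q'!='n', stop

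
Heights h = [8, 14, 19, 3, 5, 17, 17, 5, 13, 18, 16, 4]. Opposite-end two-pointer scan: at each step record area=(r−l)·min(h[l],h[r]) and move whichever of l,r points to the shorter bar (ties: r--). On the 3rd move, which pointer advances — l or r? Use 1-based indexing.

[1,12] min(8,4)*11=44 best=44 * → r--
[1,11] min(8,16)*10=80 best=80 * → l++
[2,11] min(14,16)*9=126 best=126 * → l++

l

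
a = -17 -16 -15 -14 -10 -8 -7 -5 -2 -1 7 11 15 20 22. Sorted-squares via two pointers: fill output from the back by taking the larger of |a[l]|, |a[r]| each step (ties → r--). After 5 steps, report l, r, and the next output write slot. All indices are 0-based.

l=0 r=14: |-17|<=|22| out[14]=484, r--
l=0 r=13: |-17|<=|20| out[13]=400, r--
l=0 r=12: |-17|>|15| out[12]=289, l++
l=1 r=12: |-16|>|15| out[11]=256, l++
l=2 r=12: |-15|<=|15| out[10]=225, r--

l=2, r=11, next write slot=9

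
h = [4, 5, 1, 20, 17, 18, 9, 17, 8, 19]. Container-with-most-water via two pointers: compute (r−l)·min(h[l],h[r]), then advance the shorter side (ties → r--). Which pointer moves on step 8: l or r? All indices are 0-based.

r

l=0 r=9: min(4,19)*9=36 best=36 *, l++
l=1 r=9: min(5,19)*8=40 best=40 *, l++
l=2 r=9: min(1,19)*7=7 best=40, l++
l=3 r=9: min(20,19)*6=114 best=114 *, r--
l=3 r=8: min(20,8)*5=40 best=114, r--
l=3 r=7: min(20,17)*4=68 best=114, r--
l=3 r=6: min(20,9)*3=27 best=114, r--
l=3 r=5: min(20,18)*2=36 best=114, r--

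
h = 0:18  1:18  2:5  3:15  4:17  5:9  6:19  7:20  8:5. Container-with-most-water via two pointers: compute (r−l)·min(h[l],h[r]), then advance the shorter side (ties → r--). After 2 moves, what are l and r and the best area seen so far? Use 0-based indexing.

l=1, r=7, best area=126

l=0 r=8: min(18,5)*8=40 best=40 *, r--
l=0 r=7: min(18,20)*7=126 best=126 *, l++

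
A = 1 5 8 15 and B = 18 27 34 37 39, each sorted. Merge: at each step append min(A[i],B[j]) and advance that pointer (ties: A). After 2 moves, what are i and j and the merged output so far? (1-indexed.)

i=3, j=1, merged so far=[1, 5]

[i=1,j=1] A[i]=1<=B[j]=18 take 1 → i++
[i=2,j=1] A[i]=5<=B[j]=18 take 5 → i++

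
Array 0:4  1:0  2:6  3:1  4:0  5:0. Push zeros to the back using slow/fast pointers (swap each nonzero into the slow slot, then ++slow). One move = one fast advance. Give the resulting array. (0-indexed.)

[4, 6, 1, 0, 0, 0]

(s=0,f=0) a[fast]=4≠0 swap→a[0]=4 → slow++,fast++
(s=1,f=1) a[fast]=0 → fast++
(s=1,f=2) a[fast]=6≠0 swap→a[1]=6 → slow++,fast++
(s=2,f=3) a[fast]=1≠0 swap→a[2]=1 → slow++,fast++
(s=3,f=4) a[fast]=0 → fast++
(s=3,f=5) a[fast]=0 → fast++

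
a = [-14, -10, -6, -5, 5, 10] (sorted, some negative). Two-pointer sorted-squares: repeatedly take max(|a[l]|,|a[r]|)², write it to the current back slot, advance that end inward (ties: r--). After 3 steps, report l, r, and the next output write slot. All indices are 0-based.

l=0 r=5: |-14|>|10| out[5]=196, l++
l=1 r=5: |-10|<=|10| out[4]=100, r--
l=1 r=4: |-10|>|5| out[3]=100, l++

l=2, r=4, next write slot=2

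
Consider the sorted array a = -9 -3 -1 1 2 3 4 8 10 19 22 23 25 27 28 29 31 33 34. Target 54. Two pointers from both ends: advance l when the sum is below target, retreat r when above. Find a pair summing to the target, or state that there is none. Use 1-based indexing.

l=1 r=19: -9+34=25 <54, l++
l=2 r=19: -3+34=31 <54, l++
l=3 r=19: -1+34=33 <54, l++
l=4 r=19: 1+34=35 <54, l++
l=5 r=19: 2+34=36 <54, l++
l=6 r=19: 3+34=37 <54, l++
l=7 r=19: 4+34=38 <54, l++
l=8 r=19: 8+34=42 <54, l++
l=9 r=19: 10+34=44 <54, l++
l=10 r=19: 19+34=53 <54, l++
l=11 r=19: 22+34=56 >54, r--
l=11 r=18: 22+33=55 >54, r--
l=11 r=17: 22+31=53 <54, l++
l=12 r=17: 23+31=54, found

(23, 31)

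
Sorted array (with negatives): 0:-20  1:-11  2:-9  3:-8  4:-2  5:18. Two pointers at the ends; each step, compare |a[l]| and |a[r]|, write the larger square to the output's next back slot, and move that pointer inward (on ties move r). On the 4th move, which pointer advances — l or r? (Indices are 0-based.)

l

[0,5] |-20|>|18| out[5]=400 → l++
[1,5] |-11|<=|18| out[4]=324 → r--
[1,4] |-11|>|-2| out[3]=121 → l++
[2,4] |-9|>|-2| out[2]=81 → l++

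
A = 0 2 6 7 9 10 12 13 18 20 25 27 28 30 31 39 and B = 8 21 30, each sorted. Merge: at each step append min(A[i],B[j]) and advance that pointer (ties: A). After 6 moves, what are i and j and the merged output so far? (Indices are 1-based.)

[i=1,j=1] A[i]=0<=B[j]=8 take 0 → i++
[i=2,j=1] A[i]=2<=B[j]=8 take 2 → i++
[i=3,j=1] A[i]=6<=B[j]=8 take 6 → i++
[i=4,j=1] A[i]=7<=B[j]=8 take 7 → i++
[i=5,j=1] A[i]=9>B[j]=8 take 8 → j++
[i=5,j=2] A[i]=9<=B[j]=21 take 9 → i++

i=6, j=2, merged so far=[0, 2, 6, 7, 8, 9]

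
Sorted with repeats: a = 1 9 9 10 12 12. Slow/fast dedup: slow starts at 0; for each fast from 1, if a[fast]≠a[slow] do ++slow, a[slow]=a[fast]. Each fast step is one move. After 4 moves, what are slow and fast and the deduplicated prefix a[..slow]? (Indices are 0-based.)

(s=0,f=1) a[fast]=9≠a[slow]=1 write a[1]=9 → slow++,fast++
(s=1,f=2) a[fast]=9=a[slow] dup → fast++
(s=1,f=3) a[fast]=10≠a[slow]=9 write a[2]=10 → slow++,fast++
(s=2,f=4) a[fast]=12≠a[slow]=10 write a[3]=12 → slow++,fast++

slow=3, fast=5, prefix=[1, 9, 10, 12]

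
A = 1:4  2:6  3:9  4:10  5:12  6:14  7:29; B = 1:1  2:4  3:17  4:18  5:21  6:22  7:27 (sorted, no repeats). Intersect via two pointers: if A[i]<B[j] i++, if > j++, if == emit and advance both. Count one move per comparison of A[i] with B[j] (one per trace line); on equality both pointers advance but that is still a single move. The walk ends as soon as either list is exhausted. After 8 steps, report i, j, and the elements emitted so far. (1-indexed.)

i=7, j=4, emitted=[4]

[i=1,j=1] 4>1 → j++
[i=1,j=2] 4==4 emit → i++,j++
[i=2,j=3] 6<17 → i++
[i=3,j=3] 9<17 → i++
[i=4,j=3] 10<17 → i++
[i=5,j=3] 12<17 → i++
[i=6,j=3] 14<17 → i++
[i=7,j=3] 29>17 → j++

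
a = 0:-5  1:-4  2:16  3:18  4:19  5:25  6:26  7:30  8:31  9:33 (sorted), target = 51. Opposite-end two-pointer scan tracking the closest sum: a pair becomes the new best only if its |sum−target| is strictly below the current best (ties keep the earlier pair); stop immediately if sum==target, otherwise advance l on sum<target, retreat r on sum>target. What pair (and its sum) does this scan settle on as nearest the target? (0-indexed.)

l=0 r=9: -5+33=28 d=23 *, l++
l=1 r=9: -4+33=29 d=22 *, l++
l=2 r=9: 16+33=49 d=2 *, l++
l=3 r=9: 18+33=51 d=0 *, stop

pair (18, 33) with sum 51 (|Δ|=0)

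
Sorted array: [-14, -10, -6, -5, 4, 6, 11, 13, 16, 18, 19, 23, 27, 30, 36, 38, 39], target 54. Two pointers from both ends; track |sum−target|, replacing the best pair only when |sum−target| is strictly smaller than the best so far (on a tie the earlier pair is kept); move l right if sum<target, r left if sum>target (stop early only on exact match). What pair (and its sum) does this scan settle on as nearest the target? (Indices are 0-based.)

l=0 r=16: -14+39=25 d=29 *, l++
l=1 r=16: -10+39=29 d=25 *, l++
l=2 r=16: -6+39=33 d=21 *, l++
l=3 r=16: -5+39=34 d=20 *, l++
l=4 r=16: 4+39=43 d=11 *, l++
l=5 r=16: 6+39=45 d=9 *, l++
l=6 r=16: 11+39=50 d=4 *, l++
l=7 r=16: 13+39=52 d=2 *, l++
l=8 r=16: 16+39=55 d=1 *, r--
l=8 r=15: 16+38=54 d=0 *, stop

pair (16, 38) with sum 54 (|Δ|=0)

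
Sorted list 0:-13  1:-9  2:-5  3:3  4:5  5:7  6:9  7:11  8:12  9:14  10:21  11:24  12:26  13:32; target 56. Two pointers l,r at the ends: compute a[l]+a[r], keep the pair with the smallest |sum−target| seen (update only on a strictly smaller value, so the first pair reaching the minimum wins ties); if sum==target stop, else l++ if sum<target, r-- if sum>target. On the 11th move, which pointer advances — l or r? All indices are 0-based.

l

[0,13] -13+32=19 d=37 * → l++
[1,13] -9+32=23 d=33 * → l++
[2,13] -5+32=27 d=29 * → l++
[3,13] 3+32=35 d=21 * → l++
[4,13] 5+32=37 d=19 * → l++
[5,13] 7+32=39 d=17 * → l++
[6,13] 9+32=41 d=15 * → l++
[7,13] 11+32=43 d=13 * → l++
[8,13] 12+32=44 d=12 * → l++
[9,13] 14+32=46 d=10 * → l++
[10,13] 21+32=53 d=3 * → l++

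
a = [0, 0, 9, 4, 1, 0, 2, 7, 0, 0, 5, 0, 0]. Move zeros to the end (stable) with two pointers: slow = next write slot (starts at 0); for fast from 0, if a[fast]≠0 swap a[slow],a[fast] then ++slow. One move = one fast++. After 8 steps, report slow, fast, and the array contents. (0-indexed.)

slow=5, fast=8, a=[9, 4, 1, 2, 7, 0, 0, 0, 0, 0, 5, 0, 0]

(s=0,f=0) a[fast]=0 → fast++
(s=0,f=1) a[fast]=0 → fast++
(s=0,f=2) a[fast]=9≠0 swap→a[0]=9 → slow++,fast++
(s=1,f=3) a[fast]=4≠0 swap→a[1]=4 → slow++,fast++
(s=2,f=4) a[fast]=1≠0 swap→a[2]=1 → slow++,fast++
(s=3,f=5) a[fast]=0 → fast++
(s=3,f=6) a[fast]=2≠0 swap→a[3]=2 → slow++,fast++
(s=4,f=7) a[fast]=7≠0 swap→a[4]=7 → slow++,fast++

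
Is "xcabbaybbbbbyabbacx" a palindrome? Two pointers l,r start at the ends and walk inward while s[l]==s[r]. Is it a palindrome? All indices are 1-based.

palindrome

l=1 r=19: 'x'=='x', l++,r--
l=2 r=18: 'c'=='c', l++,r--
l=3 r=17: 'a'=='a', l++,r--
l=4 r=16: 'b'=='b', l++,r--
l=5 r=15: 'b'=='b', l++,r--
l=6 r=14: 'a'=='a', l++,r--
l=7 r=13: 'y'=='y', l++,r--
l=8 r=12: 'b'=='b', l++,r--
l=9 r=11: 'b'=='b', l++,r--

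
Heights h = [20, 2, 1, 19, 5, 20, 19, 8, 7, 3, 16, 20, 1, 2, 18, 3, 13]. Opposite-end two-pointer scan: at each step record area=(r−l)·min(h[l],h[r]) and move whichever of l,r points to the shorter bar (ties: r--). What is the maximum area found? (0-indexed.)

l=0 r=16: min(20,13)*16=208 best=208 *, r--
l=0 r=15: min(20,3)*15=45 best=208, r--
l=0 r=14: min(20,18)*14=252 best=252 *, r--
l=0 r=13: min(20,2)*13=26 best=252, r--
l=0 r=12: min(20,1)*12=12 best=252, r--
l=0 r=11: min(20,20)*11=220 best=252, r--
l=0 r=10: min(20,16)*10=160 best=252, r--
l=0 r=9: min(20,3)*9=27 best=252, r--
l=0 r=8: min(20,7)*8=56 best=252, r--
l=0 r=7: min(20,8)*7=56 best=252, r--
l=0 r=6: min(20,19)*6=114 best=252, r--
l=0 r=5: min(20,20)*5=100 best=252, r--
l=0 r=4: min(20,5)*4=20 best=252, r--
l=0 r=3: min(20,19)*3=57 best=252, r--
l=0 r=2: min(20,1)*2=2 best=252, r--
l=0 r=1: min(20,2)*1=2 best=252, r--

max area = 252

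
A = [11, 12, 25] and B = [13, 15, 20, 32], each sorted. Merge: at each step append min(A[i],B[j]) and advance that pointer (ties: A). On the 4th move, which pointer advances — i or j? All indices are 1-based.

[i=1,j=1] A[i]=11<=B[j]=13 take 11 → i++
[i=2,j=1] A[i]=12<=B[j]=13 take 12 → i++
[i=3,j=1] A[i]=25>B[j]=13 take 13 → j++
[i=3,j=2] A[i]=25>B[j]=15 take 15 → j++

j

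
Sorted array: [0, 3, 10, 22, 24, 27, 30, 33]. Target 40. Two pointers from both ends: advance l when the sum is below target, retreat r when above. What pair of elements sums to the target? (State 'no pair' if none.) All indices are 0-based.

l=0 r=7: 0+33=33 <40, l++
l=1 r=7: 3+33=36 <40, l++
l=2 r=7: 10+33=43 >40, r--
l=2 r=6: 10+30=40, found

(10, 30)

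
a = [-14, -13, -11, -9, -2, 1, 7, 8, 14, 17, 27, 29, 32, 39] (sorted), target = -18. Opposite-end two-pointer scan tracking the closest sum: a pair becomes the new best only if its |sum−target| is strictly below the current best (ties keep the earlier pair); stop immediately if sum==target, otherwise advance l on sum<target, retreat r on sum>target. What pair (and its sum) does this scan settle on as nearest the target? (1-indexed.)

pair (-14, -2) with sum -16 (|Δ|=2)

l=1 r=14: -14+39=25 d=43 *, r--
l=1 r=13: -14+32=18 d=36 *, r--
l=1 r=12: -14+29=15 d=33 *, r--
l=1 r=11: -14+27=13 d=31 *, r--
l=1 r=10: -14+17=3 d=21 *, r--
l=1 r=9: -14+14=0 d=18 *, r--
l=1 r=8: -14+8=-6 d=12 *, r--
l=1 r=7: -14+7=-7 d=11 *, r--
l=1 r=6: -14+1=-13 d=5 *, r--
l=1 r=5: -14+-2=-16 d=2 *, r--
l=1 r=4: -14+-9=-23 d=5, l++
l=2 r=4: -13+-9=-22 d=4, l++
l=3 r=4: -11+-9=-20 d=2, l++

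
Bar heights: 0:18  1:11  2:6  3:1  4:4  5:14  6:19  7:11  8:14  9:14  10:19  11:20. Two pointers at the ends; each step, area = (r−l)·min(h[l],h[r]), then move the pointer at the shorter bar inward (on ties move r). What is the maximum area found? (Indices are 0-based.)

l=0 r=11: min(18,20)*11=198 best=198 *, l++
l=1 r=11: min(11,20)*10=110 best=198, l++
l=2 r=11: min(6,20)*9=54 best=198, l++
l=3 r=11: min(1,20)*8=8 best=198, l++
l=4 r=11: min(4,20)*7=28 best=198, l++
l=5 r=11: min(14,20)*6=84 best=198, l++
l=6 r=11: min(19,20)*5=95 best=198, l++
l=7 r=11: min(11,20)*4=44 best=198, l++
l=8 r=11: min(14,20)*3=42 best=198, l++
l=9 r=11: min(14,20)*2=28 best=198, l++
l=10 r=11: min(19,20)*1=19 best=198, l++

max area = 198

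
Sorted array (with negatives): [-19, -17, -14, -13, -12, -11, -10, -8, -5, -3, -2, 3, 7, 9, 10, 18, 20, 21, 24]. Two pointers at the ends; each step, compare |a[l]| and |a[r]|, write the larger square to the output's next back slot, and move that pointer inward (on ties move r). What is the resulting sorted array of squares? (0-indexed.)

[0,18] |-19|<=|24| out[18]=576 → r--
[0,17] |-19|<=|21| out[17]=441 → r--
[0,16] |-19|<=|20| out[16]=400 → r--
[0,15] |-19|>|18| out[15]=361 → l++
[1,15] |-17|<=|18| out[14]=324 → r--
[1,14] |-17|>|10| out[13]=289 → l++
[2,14] |-14|>|10| out[12]=196 → l++
[3,14] |-13|>|10| out[11]=169 → l++
[4,14] |-12|>|10| out[10]=144 → l++
[5,14] |-11|>|10| out[9]=121 → l++
[6,14] |-10|<=|10| out[8]=100 → r--
[6,13] |-10|>|9| out[7]=100 → l++
[7,13] |-8|<=|9| out[6]=81 → r--
[7,12] |-8|>|7| out[5]=64 → l++
[8,12] |-5|<=|7| out[4]=49 → r--
[8,11] |-5|>|3| out[3]=25 → l++
[9,11] |-3|<=|3| out[2]=9 → r--
[9,10] |-3|>|-2| out[1]=9 → l++
[10,10] |-2|<=|-2| out[0]=4 → r--

[4, 9, 9, 25, 49, 64, 81, 100, 100, 121, 144, 169, 196, 289, 324, 361, 400, 441, 576]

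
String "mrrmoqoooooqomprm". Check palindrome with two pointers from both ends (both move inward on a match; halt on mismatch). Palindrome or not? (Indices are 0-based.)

[0,16] 'm'=='m' → l++,r--
[1,15] 'r'=='r' → l++,r--
[2,14] 'r'!='p' → stop

not a palindrome (mismatch at 2,14)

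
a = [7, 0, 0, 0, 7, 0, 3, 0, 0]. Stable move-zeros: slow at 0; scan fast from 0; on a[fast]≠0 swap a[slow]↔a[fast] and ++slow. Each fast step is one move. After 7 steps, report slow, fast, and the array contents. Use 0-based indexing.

slow=3, fast=7, a=[7, 7, 3, 0, 0, 0, 0, 0, 0]

slow=0 fast=0: a[fast]=7≠0 swap→a[0]=7, slow++,fast++
slow=1 fast=1: a[fast]=0, fast++
slow=1 fast=2: a[fast]=0, fast++
slow=1 fast=3: a[fast]=0, fast++
slow=1 fast=4: a[fast]=7≠0 swap→a[1]=7, slow++,fast++
slow=2 fast=5: a[fast]=0, fast++
slow=2 fast=6: a[fast]=3≠0 swap→a[2]=3, slow++,fast++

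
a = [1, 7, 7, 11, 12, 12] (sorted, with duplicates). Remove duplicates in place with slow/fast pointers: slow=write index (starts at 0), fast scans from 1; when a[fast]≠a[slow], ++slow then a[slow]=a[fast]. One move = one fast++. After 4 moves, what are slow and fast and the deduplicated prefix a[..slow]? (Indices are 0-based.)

slow=0 fast=1: a[fast]=7≠a[slow]=1 write a[1]=7, slow++,fast++
slow=1 fast=2: a[fast]=7=a[slow] dup, fast++
slow=1 fast=3: a[fast]=11≠a[slow]=7 write a[2]=11, slow++,fast++
slow=2 fast=4: a[fast]=12≠a[slow]=11 write a[3]=12, slow++,fast++

slow=3, fast=5, prefix=[1, 7, 11, 12]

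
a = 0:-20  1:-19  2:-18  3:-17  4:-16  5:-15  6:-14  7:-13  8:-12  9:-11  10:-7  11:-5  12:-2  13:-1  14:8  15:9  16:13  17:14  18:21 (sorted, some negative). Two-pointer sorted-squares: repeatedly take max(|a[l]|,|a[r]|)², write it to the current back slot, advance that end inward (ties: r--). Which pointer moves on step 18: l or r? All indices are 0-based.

l

l=0 r=18: |-20|<=|21| out[18]=441, r--
l=0 r=17: |-20|>|14| out[17]=400, l++
l=1 r=17: |-19|>|14| out[16]=361, l++
l=2 r=17: |-18|>|14| out[15]=324, l++
l=3 r=17: |-17|>|14| out[14]=289, l++
l=4 r=17: |-16|>|14| out[13]=256, l++
l=5 r=17: |-15|>|14| out[12]=225, l++
l=6 r=17: |-14|<=|14| out[11]=196, r--
l=6 r=16: |-14|>|13| out[10]=196, l++
l=7 r=16: |-13|<=|13| out[9]=169, r--
l=7 r=15: |-13|>|9| out[8]=169, l++
l=8 r=15: |-12|>|9| out[7]=144, l++
l=9 r=15: |-11|>|9| out[6]=121, l++
l=10 r=15: |-7|<=|9| out[5]=81, r--
l=10 r=14: |-7|<=|8| out[4]=64, r--
l=10 r=13: |-7|>|-1| out[3]=49, l++
l=11 r=13: |-5|>|-1| out[2]=25, l++
l=12 r=13: |-2|>|-1| out[1]=4, l++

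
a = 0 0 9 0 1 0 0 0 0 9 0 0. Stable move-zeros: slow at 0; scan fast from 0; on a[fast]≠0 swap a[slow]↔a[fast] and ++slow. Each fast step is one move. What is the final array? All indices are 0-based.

[9, 1, 9, 0, 0, 0, 0, 0, 0, 0, 0, 0]

(s=0,f=0) a[fast]=0 → fast++
(s=0,f=1) a[fast]=0 → fast++
(s=0,f=2) a[fast]=9≠0 swap→a[0]=9 → slow++,fast++
(s=1,f=3) a[fast]=0 → fast++
(s=1,f=4) a[fast]=1≠0 swap→a[1]=1 → slow++,fast++
(s=2,f=5) a[fast]=0 → fast++
(s=2,f=6) a[fast]=0 → fast++
(s=2,f=7) a[fast]=0 → fast++
(s=2,f=8) a[fast]=0 → fast++
(s=2,f=9) a[fast]=9≠0 swap→a[2]=9 → slow++,fast++
(s=3,f=10) a[fast]=0 → fast++
(s=3,f=11) a[fast]=0 → fast++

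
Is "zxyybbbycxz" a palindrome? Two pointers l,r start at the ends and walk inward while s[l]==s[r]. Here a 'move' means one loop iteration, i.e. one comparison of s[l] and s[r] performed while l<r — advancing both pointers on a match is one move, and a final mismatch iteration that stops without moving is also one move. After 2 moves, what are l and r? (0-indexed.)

l=2, r=8

[0,10] 'z'=='z' → l++,r--
[1,9] 'x'=='x' → l++,r--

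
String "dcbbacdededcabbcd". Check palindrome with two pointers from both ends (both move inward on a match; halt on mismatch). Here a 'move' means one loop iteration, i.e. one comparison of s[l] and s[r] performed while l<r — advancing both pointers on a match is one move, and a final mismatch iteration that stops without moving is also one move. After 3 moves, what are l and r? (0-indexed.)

l=0 r=16: 'd'=='d', l++,r--
l=1 r=15: 'c'=='c', l++,r--
l=2 r=14: 'b'=='b', l++,r--

l=3, r=13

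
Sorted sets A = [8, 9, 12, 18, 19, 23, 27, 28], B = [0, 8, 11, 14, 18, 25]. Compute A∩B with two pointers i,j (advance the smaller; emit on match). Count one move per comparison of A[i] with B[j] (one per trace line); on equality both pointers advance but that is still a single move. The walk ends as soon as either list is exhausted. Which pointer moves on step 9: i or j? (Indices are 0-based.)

i

i=0 j=0: 8>0, j++
i=0 j=1: 8==8 emit, i++,j++
i=1 j=2: 9<11, i++
i=2 j=2: 12>11, j++
i=2 j=3: 12<14, i++
i=3 j=3: 18>14, j++
i=3 j=4: 18==18 emit, i++,j++
i=4 j=5: 19<25, i++
i=5 j=5: 23<25, i++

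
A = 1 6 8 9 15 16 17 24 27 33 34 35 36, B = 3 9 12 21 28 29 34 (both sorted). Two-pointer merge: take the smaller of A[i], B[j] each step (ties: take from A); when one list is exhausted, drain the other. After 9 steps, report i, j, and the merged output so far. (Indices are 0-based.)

i=0 j=0: A[i]=1<=B[j]=3 take 1, i++
i=1 j=0: A[i]=6>B[j]=3 take 3, j++
i=1 j=1: A[i]=6<=B[j]=9 take 6, i++
i=2 j=1: A[i]=8<=B[j]=9 take 8, i++
i=3 j=1: A[i]=9<=B[j]=9 take 9, i++
i=4 j=1: A[i]=15>B[j]=9 take 9, j++
i=4 j=2: A[i]=15>B[j]=12 take 12, j++
i=4 j=3: A[i]=15<=B[j]=21 take 15, i++
i=5 j=3: A[i]=16<=B[j]=21 take 16, i++

i=6, j=3, merged so far=[1, 3, 6, 8, 9, 9, 12, 15, 16]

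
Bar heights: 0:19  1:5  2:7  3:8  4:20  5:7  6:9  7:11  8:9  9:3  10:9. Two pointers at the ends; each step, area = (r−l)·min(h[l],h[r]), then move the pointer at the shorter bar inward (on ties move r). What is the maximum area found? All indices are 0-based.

l=0 r=10: min(19,9)*10=90 best=90 *, r--
l=0 r=9: min(19,3)*9=27 best=90, r--
l=0 r=8: min(19,9)*8=72 best=90, r--
l=0 r=7: min(19,11)*7=77 best=90, r--
l=0 r=6: min(19,9)*6=54 best=90, r--
l=0 r=5: min(19,7)*5=35 best=90, r--
l=0 r=4: min(19,20)*4=76 best=90, l++
l=1 r=4: min(5,20)*3=15 best=90, l++
l=2 r=4: min(7,20)*2=14 best=90, l++
l=3 r=4: min(8,20)*1=8 best=90, l++

max area = 90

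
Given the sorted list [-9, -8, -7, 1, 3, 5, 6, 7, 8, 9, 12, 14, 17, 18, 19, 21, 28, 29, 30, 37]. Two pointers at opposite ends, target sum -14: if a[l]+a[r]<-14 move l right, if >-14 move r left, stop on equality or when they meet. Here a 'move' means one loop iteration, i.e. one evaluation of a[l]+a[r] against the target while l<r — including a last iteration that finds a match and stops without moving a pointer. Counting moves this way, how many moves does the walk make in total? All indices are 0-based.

[0,19] -9+37=28 >-14 → r--
[0,18] -9+30=21 >-14 → r--
[0,17] -9+29=20 >-14 → r--
[0,16] -9+28=19 >-14 → r--
[0,15] -9+21=12 >-14 → r--
[0,14] -9+19=10 >-14 → r--
[0,13] -9+18=9 >-14 → r--
[0,12] -9+17=8 >-14 → r--
[0,11] -9+14=5 >-14 → r--
[0,10] -9+12=3 >-14 → r--
[0,9] -9+9=0 >-14 → r--
[0,8] -9+8=-1 >-14 → r--
[0,7] -9+7=-2 >-14 → r--
[0,6] -9+6=-3 >-14 → r--
[0,5] -9+5=-4 >-14 → r--
[0,4] -9+3=-6 >-14 → r--
[0,3] -9+1=-8 >-14 → r--
[0,2] -9+-7=-16 <-14 → l++
[1,2] -8+-7=-15 <-14 → l++

19 moves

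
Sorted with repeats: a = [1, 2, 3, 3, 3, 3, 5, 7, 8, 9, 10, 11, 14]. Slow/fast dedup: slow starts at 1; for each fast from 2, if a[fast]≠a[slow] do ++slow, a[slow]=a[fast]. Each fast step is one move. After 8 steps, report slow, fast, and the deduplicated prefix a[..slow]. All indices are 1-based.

slow=1 fast=2: a[fast]=2≠a[slow]=1 write a[2]=2, slow++,fast++
slow=2 fast=3: a[fast]=3≠a[slow]=2 write a[3]=3, slow++,fast++
slow=3 fast=4: a[fast]=3=a[slow] dup, fast++
slow=3 fast=5: a[fast]=3=a[slow] dup, fast++
slow=3 fast=6: a[fast]=3=a[slow] dup, fast++
slow=3 fast=7: a[fast]=5≠a[slow]=3 write a[4]=5, slow++,fast++
slow=4 fast=8: a[fast]=7≠a[slow]=5 write a[5]=7, slow++,fast++
slow=5 fast=9: a[fast]=8≠a[slow]=7 write a[6]=8, slow++,fast++

slow=6, fast=10, prefix=[1, 2, 3, 5, 7, 8]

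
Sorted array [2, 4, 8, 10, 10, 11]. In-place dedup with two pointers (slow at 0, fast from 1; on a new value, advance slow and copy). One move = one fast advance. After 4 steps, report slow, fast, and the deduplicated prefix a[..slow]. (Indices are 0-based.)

slow=3, fast=5, prefix=[2, 4, 8, 10]

(s=0,f=1) a[fast]=4≠a[slow]=2 write a[1]=4 → slow++,fast++
(s=1,f=2) a[fast]=8≠a[slow]=4 write a[2]=8 → slow++,fast++
(s=2,f=3) a[fast]=10≠a[slow]=8 write a[3]=10 → slow++,fast++
(s=3,f=4) a[fast]=10=a[slow] dup → fast++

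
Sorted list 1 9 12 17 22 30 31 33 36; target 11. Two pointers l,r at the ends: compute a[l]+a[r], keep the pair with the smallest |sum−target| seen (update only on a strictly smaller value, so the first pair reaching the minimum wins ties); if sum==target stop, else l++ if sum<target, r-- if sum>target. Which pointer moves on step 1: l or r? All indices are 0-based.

r

[0,8] 1+36=37 d=26 * → r--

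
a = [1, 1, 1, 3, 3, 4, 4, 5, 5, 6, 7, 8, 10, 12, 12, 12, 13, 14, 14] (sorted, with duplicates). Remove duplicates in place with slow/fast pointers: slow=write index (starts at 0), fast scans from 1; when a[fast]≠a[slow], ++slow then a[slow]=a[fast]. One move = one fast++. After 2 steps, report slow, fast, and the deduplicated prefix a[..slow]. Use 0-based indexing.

slow=0, fast=3, prefix=[1]

(s=0,f=1) a[fast]=1=a[slow] dup → fast++
(s=0,f=2) a[fast]=1=a[slow] dup → fast++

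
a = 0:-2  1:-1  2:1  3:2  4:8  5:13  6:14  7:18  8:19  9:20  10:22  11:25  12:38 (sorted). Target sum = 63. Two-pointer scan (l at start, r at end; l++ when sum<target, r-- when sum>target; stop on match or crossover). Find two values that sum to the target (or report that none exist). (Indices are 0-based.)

l=0 r=12: -2+38=36 <63, l++
l=1 r=12: -1+38=37 <63, l++
l=2 r=12: 1+38=39 <63, l++
l=3 r=12: 2+38=40 <63, l++
l=4 r=12: 8+38=46 <63, l++
l=5 r=12: 13+38=51 <63, l++
l=6 r=12: 14+38=52 <63, l++
l=7 r=12: 18+38=56 <63, l++
l=8 r=12: 19+38=57 <63, l++
l=9 r=12: 20+38=58 <63, l++
l=10 r=12: 22+38=60 <63, l++
l=11 r=12: 25+38=63, found

(25, 38)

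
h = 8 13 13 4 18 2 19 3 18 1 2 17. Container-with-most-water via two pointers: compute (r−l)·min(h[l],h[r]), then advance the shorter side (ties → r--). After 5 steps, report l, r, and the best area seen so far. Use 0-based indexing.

l=4, r=10, best area=130

[0,11] min(8,17)*11=88 best=88 * → l++
[1,11] min(13,17)*10=130 best=130 * → l++
[2,11] min(13,17)*9=117 best=130 → l++
[3,11] min(4,17)*8=32 best=130 → l++
[4,11] min(18,17)*7=119 best=130 → r--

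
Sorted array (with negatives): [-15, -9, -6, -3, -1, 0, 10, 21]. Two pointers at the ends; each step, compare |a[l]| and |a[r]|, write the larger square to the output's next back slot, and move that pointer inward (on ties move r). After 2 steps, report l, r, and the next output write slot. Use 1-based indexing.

l=2, r=7, next write slot=6

[1,8] |-15|<=|21| out[8]=441 → r--
[1,7] |-15|>|10| out[7]=225 → l++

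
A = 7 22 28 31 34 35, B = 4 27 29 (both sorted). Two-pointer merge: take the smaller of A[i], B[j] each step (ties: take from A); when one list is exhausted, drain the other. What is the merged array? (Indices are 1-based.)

i=1 j=1: A[i]=7>B[j]=4 take 4, j++
i=1 j=2: A[i]=7<=B[j]=27 take 7, i++
i=2 j=2: A[i]=22<=B[j]=27 take 22, i++
i=3 j=2: A[i]=28>B[j]=27 take 27, j++
i=3 j=3: A[i]=28<=B[j]=29 take 28, i++
i=4 j=3: A[i]=31>B[j]=29 take 29, j++
i=4 j=4: B done, take A[i]=31, i++
i=5 j=4: B done, take A[i]=34, i++
i=6 j=4: B done, take A[i]=35, i++

[4, 7, 22, 27, 28, 29, 31, 34, 35]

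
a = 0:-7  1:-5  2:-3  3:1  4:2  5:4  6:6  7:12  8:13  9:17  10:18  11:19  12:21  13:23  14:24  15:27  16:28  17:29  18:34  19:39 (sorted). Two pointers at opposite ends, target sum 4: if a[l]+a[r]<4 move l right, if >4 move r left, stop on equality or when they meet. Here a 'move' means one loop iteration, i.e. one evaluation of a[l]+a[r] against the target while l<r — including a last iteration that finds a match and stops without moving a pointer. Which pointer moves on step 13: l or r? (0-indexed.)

[0,19] -7+39=32 >4 → r--
[0,18] -7+34=27 >4 → r--
[0,17] -7+29=22 >4 → r--
[0,16] -7+28=21 >4 → r--
[0,15] -7+27=20 >4 → r--
[0,14] -7+24=17 >4 → r--
[0,13] -7+23=16 >4 → r--
[0,12] -7+21=14 >4 → r--
[0,11] -7+19=12 >4 → r--
[0,10] -7+18=11 >4 → r--
[0,9] -7+17=10 >4 → r--
[0,8] -7+13=6 >4 → r--
[0,7] -7+12=5 >4 → r--

r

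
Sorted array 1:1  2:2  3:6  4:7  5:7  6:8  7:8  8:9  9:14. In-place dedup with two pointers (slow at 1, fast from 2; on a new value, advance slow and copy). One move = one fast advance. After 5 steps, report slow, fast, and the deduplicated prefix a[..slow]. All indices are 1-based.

slow=5, fast=7, prefix=[1, 2, 6, 7, 8]

slow=1 fast=2: a[fast]=2≠a[slow]=1 write a[2]=2, slow++,fast++
slow=2 fast=3: a[fast]=6≠a[slow]=2 write a[3]=6, slow++,fast++
slow=3 fast=4: a[fast]=7≠a[slow]=6 write a[4]=7, slow++,fast++
slow=4 fast=5: a[fast]=7=a[slow] dup, fast++
slow=4 fast=6: a[fast]=8≠a[slow]=7 write a[5]=8, slow++,fast++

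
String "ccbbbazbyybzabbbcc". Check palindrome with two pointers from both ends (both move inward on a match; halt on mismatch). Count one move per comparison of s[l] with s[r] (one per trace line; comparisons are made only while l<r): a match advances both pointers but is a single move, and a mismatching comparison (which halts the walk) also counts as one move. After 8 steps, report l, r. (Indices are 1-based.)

[1,18] 'c'=='c' → l++,r--
[2,17] 'c'=='c' → l++,r--
[3,16] 'b'=='b' → l++,r--
[4,15] 'b'=='b' → l++,r--
[5,14] 'b'=='b' → l++,r--
[6,13] 'a'=='a' → l++,r--
[7,12] 'z'=='z' → l++,r--
[8,11] 'b'=='b' → l++,r--

l=9, r=10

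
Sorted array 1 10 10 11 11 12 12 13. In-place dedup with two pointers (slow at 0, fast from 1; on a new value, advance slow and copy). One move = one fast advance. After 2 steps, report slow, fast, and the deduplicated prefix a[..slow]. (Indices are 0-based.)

slow=0 fast=1: a[fast]=10≠a[slow]=1 write a[1]=10, slow++,fast++
slow=1 fast=2: a[fast]=10=a[slow] dup, fast++

slow=1, fast=3, prefix=[1, 10]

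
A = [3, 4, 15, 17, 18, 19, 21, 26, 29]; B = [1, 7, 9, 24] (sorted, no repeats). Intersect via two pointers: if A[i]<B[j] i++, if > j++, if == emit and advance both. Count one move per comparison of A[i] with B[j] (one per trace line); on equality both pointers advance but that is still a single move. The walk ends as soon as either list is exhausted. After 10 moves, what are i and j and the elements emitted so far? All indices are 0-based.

i=7, j=3, emitted=[]

[i=0,j=0] 3>1 → j++
[i=0,j=1] 3<7 → i++
[i=1,j=1] 4<7 → i++
[i=2,j=1] 15>7 → j++
[i=2,j=2] 15>9 → j++
[i=2,j=3] 15<24 → i++
[i=3,j=3] 17<24 → i++
[i=4,j=3] 18<24 → i++
[i=5,j=3] 19<24 → i++
[i=6,j=3] 21<24 → i++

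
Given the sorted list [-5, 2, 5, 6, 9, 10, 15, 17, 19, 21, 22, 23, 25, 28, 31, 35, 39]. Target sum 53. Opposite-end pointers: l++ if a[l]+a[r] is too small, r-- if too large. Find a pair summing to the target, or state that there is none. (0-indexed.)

l=0 r=16: -5+39=34 <53, l++
l=1 r=16: 2+39=41 <53, l++
l=2 r=16: 5+39=44 <53, l++
l=3 r=16: 6+39=45 <53, l++
l=4 r=16: 9+39=48 <53, l++
l=5 r=16: 10+39=49 <53, l++
l=6 r=16: 15+39=54 >53, r--
l=6 r=15: 15+35=50 <53, l++
l=7 r=15: 17+35=52 <53, l++
l=8 r=15: 19+35=54 >53, r--
l=8 r=14: 19+31=50 <53, l++
l=9 r=14: 21+31=52 <53, l++
l=10 r=14: 22+31=53, found

(22, 31)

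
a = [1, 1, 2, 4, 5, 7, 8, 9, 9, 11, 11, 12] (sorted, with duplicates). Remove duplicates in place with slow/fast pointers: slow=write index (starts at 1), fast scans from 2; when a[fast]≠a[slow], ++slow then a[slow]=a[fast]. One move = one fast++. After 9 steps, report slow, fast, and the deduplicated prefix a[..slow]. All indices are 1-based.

slow=8, fast=11, prefix=[1, 2, 4, 5, 7, 8, 9, 11]

(s=1,f=2) a[fast]=1=a[slow] dup → fast++
(s=1,f=3) a[fast]=2≠a[slow]=1 write a[2]=2 → slow++,fast++
(s=2,f=4) a[fast]=4≠a[slow]=2 write a[3]=4 → slow++,fast++
(s=3,f=5) a[fast]=5≠a[slow]=4 write a[4]=5 → slow++,fast++
(s=4,f=6) a[fast]=7≠a[slow]=5 write a[5]=7 → slow++,fast++
(s=5,f=7) a[fast]=8≠a[slow]=7 write a[6]=8 → slow++,fast++
(s=6,f=8) a[fast]=9≠a[slow]=8 write a[7]=9 → slow++,fast++
(s=7,f=9) a[fast]=9=a[slow] dup → fast++
(s=7,f=10) a[fast]=11≠a[slow]=9 write a[8]=11 → slow++,fast++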